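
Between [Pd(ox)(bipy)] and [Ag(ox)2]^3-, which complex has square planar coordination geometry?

[Pd(ox)(bipy)]

For [Pd(ox)(bipy)]: Ligand charges: each oxalate is −2; 2,2′-bipyridine is neutral. With an overall charge of 0 the palladium centre must be in the +2 oxidation state. Palladium is a group-10 element; Pd(II) is therefore d⁸. A 4d d⁸ ion has a large crystal-field splitting; square planar leaves the high-energy d_{x²−y²} orbital empty and maximises CFSE. → square planar.
For [Ag(ox)2]^3-: Each oxalate is −2; balancing the −3 overall charge requires Ag(I). Group 11 minus oxidation state 1 gives a d¹⁰ configuration. A d¹⁰ ion has no crystal-field stabilisation preference between square planar and tetrahedral, so four ligands adopt the sterically favoured tetrahedral geometry. → tetrahedral.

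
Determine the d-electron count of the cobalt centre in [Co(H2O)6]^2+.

d⁷

Summing ligand charges against the +2 overall charge gives an oxidation state of +2 for cobalt.
Co sits in group 9, so the d-electron count is 9 − 2 = 7.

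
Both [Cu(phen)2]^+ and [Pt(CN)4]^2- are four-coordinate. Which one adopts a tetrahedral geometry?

[Cu(phen)2]^+

For [Cu(phen)2]^+: Ligand charges: 1,10-phenanthroline is neutral. With an overall charge of +1 the copper centre must be in the +1 oxidation state. Group 11 minus oxidation state 1 gives a d¹⁰ configuration. A d¹⁰ ion has no crystal-field stabilisation preference between square planar and tetrahedral, so four ligands adopt the sterically favoured tetrahedral geometry. → tetrahedral.
For [Pt(CN)4]^2-: Ligand charges: each cyanide is −1. With an overall charge of −2 the platinum centre must be in the +2 oxidation state. Platinum is a group-10 element; Pt(II) is therefore d⁸. A 5d d⁸ ion has a large crystal-field splitting; square planar leaves the high-energy d_{x²−y²} orbital empty and maximises CFSE. → square planar.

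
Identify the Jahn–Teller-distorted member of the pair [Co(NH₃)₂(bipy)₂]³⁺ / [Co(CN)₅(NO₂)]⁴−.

[Co(CN)₅(NO₂)]⁴−

[Co(NH₃)₂(bipy)₂]³⁺: Summing ligand charges against the +3 overall charge gives an oxidation state of +3 for cobalt. Group 9 minus oxidation state 3 gives a d⁶ configuration. Co(III) has an exceptionally large octahedral splitting and is low-spin with essentially every ligand except fluoride. The d⁶ configuration leaves the e_g set evenly filled (or empty) — no strong Jahn–Teller driving force.
[Co(CN)₅(NO₂)]⁴−: Each cyanide is −1; each nitro (N-bound nitrite) is −1; balancing the −4 overall charge requires Co(II). Group 9 minus oxidation state 2 gives a d⁷ configuration. Cyanide and nitro (N-bound nitrite) are strong-field ligands (high in the spectrochemical series) for a first-row metal, so the complex is low-spin. The t₂g⁶e_g¹ (low-spin) configuration has an unevenly filled e_g set; the Jahn–Teller theorem predicts a tetragonal distortion (typically axial elongation) to lift the degeneracy.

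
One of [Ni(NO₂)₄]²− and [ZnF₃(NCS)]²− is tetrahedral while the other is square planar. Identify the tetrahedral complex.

[ZnF₃(NCS)]²−

For [Ni(NO₂)₄]²−: Each nitro (N-bound nitrite) is −1; balancing the −2 overall charge requires Ni(II). Nickel is a group-10 element; Ni(II) is therefore d⁸. Nitro (N-bound nitrite) is a strong-field ligand (high in the spectrochemical series). A 3d d⁸ ion with strong-field ligands gains enough CFSE to favour square planar over tetrahedral. → square planar.
For [ZnF₃(NCS)]²−: Summing ligand charges against the −2 overall charge gives an oxidation state of +2 for zinc. Zn sits in group 12, so the d-electron count is 12 − 2 = 10. A d¹⁰ ion has no crystal-field stabilisation preference between square planar and tetrahedral, so four ligands adopt the sterically favoured tetrahedral geometry. → tetrahedral.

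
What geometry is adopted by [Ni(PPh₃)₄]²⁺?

square planar

Summing ligand charges against the +2 overall charge gives an oxidation state of +2 for nickel.
Ni sits in group 10, so the d-electron count is 10 − 2 = 8.
With 4 monodentate ligands the coordination number is 4.
Triphenylphosphine is a strong-field ligand (high in the spectrochemical series).
A 3d d⁸ ion with strong-field ligands gains enough CFSE to favour square planar over tetrahedral.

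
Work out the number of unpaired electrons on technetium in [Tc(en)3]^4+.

3

Ligand charges: ethylenediamine is neutral. With an overall charge of +4 the technetium centre must be in the +4 oxidation state.
Tc sits in group 7, so the d-electron count is 7 − 4 = 3.
Counting donor atoms: 3×ethylenediamine (bidentate) → 6 donors. Coordination number = 6.
In an octahedral field the d³ configuration is t₂g³e_g⁰ (only one arrangement possible), giving 3 unpaired electrons.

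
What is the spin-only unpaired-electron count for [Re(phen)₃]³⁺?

Summing ligand charges against the +3 overall charge gives an oxidation state of +3 for rhenium.
Group 7 minus oxidation state 3 gives a d⁴ configuration.
Counting donor atoms: 3×1,10-phenanthroline (bidentate) → 6 donors. Coordination number = 6.
The spin state decides the count: a 5d ion has a large Δₒ and is invariably low-spin.
An octahedral low-spin d⁴ ion is t₂g⁴e_g⁰, giving 2 unpaired electrons.

2 unpaired electrons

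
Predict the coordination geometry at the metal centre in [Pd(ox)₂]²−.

square planar

Summing ligand charges against the −2 overall charge gives an oxidation state of +2 for palladium.
Palladium is a group-10 element; Pd(II) is therefore d⁸.
Counting donor atoms: 2×oxalate (bidentate) → 4 donors. Coordination number = 4.
A 4d d⁸ ion has a large crystal-field splitting; square planar leaves the high-energy d_{x²−y²} orbital empty and maximises CFSE.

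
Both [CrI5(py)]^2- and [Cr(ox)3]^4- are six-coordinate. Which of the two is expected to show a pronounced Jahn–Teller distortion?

[CrI5(py)]^2-: Summing ligand charges against the −2 overall charge gives an oxidation state of +3 for chromium. Group 6 minus oxidation state 3 gives a d³ configuration. The d³ configuration leaves the e_g set evenly filled (or empty) — no strong Jahn–Teller driving force.
[Cr(ox)3]^4-: Summing ligand charges against the −4 overall charge gives an oxidation state of +2 for chromium. Chromium is a group-6 element; Cr(II) is therefore d⁴. Oxalate is a weak-field ligand for a first-row metal, so the complex is high-spin. The t₂g³e_g¹ (high-spin) configuration has an unevenly filled e_g set; the Jahn–Teller theorem predicts a tetragonal distortion (typically axial elongation) to lift the degeneracy.

[Cr(ox)3]^4-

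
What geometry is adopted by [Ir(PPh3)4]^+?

Triphenylphosphine is neutral; balancing the +1 overall charge requires Ir(I).
Group 9 minus oxidation state 1 gives a d⁸ configuration.
With 4 monodentate ligands the coordination number is 4.
A 5d d⁸ ion has a large crystal-field splitting; square planar leaves the high-energy d_{x²−y²} orbital empty and maximises CFSE.

square planar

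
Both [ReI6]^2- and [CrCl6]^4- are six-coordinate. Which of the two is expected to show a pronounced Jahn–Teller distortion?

[CrCl6]^4-

[ReI6]^2-: Each iodide is −1; balancing the −2 overall charge requires Re(IV). Re sits in group 7, so the d-electron count is 7 − 4 = 3. The d³ configuration leaves the e_g set evenly filled (or empty) — no strong Jahn–Teller driving force.
[CrCl6]^4-: Summing ligand charges against the −4 overall charge gives an oxidation state of +2 for chromium. Group 6 minus oxidation state 2 gives a d⁴ configuration. Chloride is a weak-field ligand for a first-row metal, so the complex is high-spin. The t₂g³e_g¹ (high-spin) configuration has an unevenly filled e_g set; the Jahn–Teller theorem predicts a tetragonal distortion (typically axial elongation) to lift the degeneracy.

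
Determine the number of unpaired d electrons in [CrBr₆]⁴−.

4

Summing ligand charges against the −4 overall charge gives an oxidation state of +2 for chromium.
Cr sits in group 6, so the d-electron count is 6 − 2 = 4.
The spin state decides the count: Bromide is a weak-field ligand for a first-row metal, so the complex is high-spin.
An octahedral high-spin d⁴ ion is t₂g³e_g¹, giving 4 unpaired electrons.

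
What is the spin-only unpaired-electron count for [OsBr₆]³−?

1

Summing ligand charges against the −3 overall charge gives an oxidation state of +3 for osmium.
Group 8 minus oxidation state 3 gives a d⁵ configuration.
The spin state decides the count: a 5d ion has a large Δₒ and is invariably low-spin.
An octahedral low-spin d⁵ ion is t₂g⁵e_g⁰, giving 1 unpaired electron.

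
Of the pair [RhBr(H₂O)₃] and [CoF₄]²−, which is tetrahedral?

For [RhBr(H₂O)₃]: Each bromide is −1; water is neutral; balancing the 0 overall charge requires Rh(I). Rh sits in group 9, so the d-electron count is 9 − 1 = 8. A 4d d⁸ ion has a large crystal-field splitting; square planar leaves the high-energy d_{x²−y²} orbital empty and maximises CFSE. → square planar.
For [CoF₄]²−: Summing ligand charges against the −2 overall charge gives an oxidation state of +2 for cobalt. Co sits in group 9, so the d-electron count is 9 − 2 = 7. For a high-spin 3d d⁷ ion with weak-field ligands the small Δₜ gives little square-planar CFSE advantage, so four ligands adopt the sterically favoured tetrahedral geometry. → tetrahedral.

[CoF₄]²−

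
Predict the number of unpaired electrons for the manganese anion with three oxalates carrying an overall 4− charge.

Each oxalate is −2; balancing the −4 overall charge requires Mn(II).
Manganese is a group-7 element; Mn(II) is therefore d⁵.
Counting donor atoms: 3×oxalate (bidentate) → 6 donors. Coordination number = 6.
The spin state decides the count: Oxalate is a weak-field ligand for a first-row metal, so the complex is high-spin.
An octahedral high-spin d⁵ ion is t₂g³e_g², giving 5 unpaired electrons.

5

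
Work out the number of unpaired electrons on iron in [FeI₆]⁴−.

Summing ligand charges against the −4 overall charge gives an oxidation state of +2 for iron.
Fe sits in group 8, so the d-electron count is 8 − 2 = 6.
The spin state decides the count: Iodide is a weak-field ligand for a first-row metal, so the complex is high-spin.
An octahedral high-spin d⁶ ion is t₂g⁴e_g², giving 4 unpaired electrons.

4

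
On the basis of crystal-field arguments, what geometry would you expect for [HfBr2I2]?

Summing ligand charges against the 0 overall charge gives an oxidation state of +4 for hafnium.
Hf sits in group 4, so the d-electron count is 4 − 4 = 0.
Coordination number: 4.
A d⁰ ion has no crystal-field stabilisation preference between square planar and tetrahedral, so four ligands adopt the sterically favoured tetrahedral geometry.

tetrahedral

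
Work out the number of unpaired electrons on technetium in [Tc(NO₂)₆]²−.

3 unpaired electrons

Summing ligand charges against the −2 overall charge gives an oxidation state of +4 for technetium.
Tc sits in group 7, so the d-electron count is 7 − 4 = 3.
In an octahedral field the d³ configuration is t₂g³e_g⁰ (only one arrangement possible), giving 3 unpaired electrons.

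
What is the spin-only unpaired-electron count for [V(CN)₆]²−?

1 unpaired electron

Ligand charges: each cyanide is −1. With an overall charge of −2 the vanadium centre must be in the +4 oxidation state.
Group 5 minus oxidation state 4 gives a d¹ configuration.
In an octahedral field the d¹ configuration is t₂g¹e_g⁰ (only one arrangement possible), giving 1 unpaired electron.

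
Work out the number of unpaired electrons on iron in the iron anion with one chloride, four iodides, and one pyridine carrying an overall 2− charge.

5

Each chloride is −1; each iodide is −1; pyridine is neutral; balancing the −2 overall charge requires Fe(III).
Iron is a group-8 element; Fe(III) is therefore d⁵.
The spin state decides the count: Chloride and iodide are weak-field ligands for a first-row metal, so the complex is high-spin.
An octahedral high-spin d⁵ ion is t₂g³e_g², giving 5 unpaired electrons.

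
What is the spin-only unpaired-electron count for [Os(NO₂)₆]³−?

1

Each nitro (N-bound nitrite) is −1; balancing the −3 overall charge requires Os(III).
Os sits in group 8, so the d-electron count is 8 − 3 = 5.
The spin state decides the count: a 5d ion has a large Δₒ and is invariably low-spin.
An octahedral low-spin d⁵ ion is t₂g⁵e_g⁰, giving 1 unpaired electron.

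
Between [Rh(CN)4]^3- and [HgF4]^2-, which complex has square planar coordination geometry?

For [Rh(CN)4]^3-: Each cyanide is −1; balancing the −3 overall charge requires Rh(I). Group 9 minus oxidation state 1 gives a d⁸ configuration. A 4d d⁸ ion has a large crystal-field splitting; square planar leaves the high-energy d_{x²−y²} orbital empty and maximises CFSE. → square planar.
For [HgF4]^2-: Ligand charges: each fluoride is −1. With an overall charge of −2 the mercury centre must be in the +2 oxidation state. Group 12 minus oxidation state 2 gives a d¹⁰ configuration. A d¹⁰ ion has no crystal-field stabilisation preference between square planar and tetrahedral, so four ligands adopt the sterically favoured tetrahedral geometry. → tetrahedral.

[Rh(CN)4]^3-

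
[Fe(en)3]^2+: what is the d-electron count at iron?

d6

Ligand charges: ethylenediamine is neutral. With an overall charge of +2 the iron centre must be in the +2 oxidation state.
Iron is a group-8 element; Fe(II) is therefore d⁶.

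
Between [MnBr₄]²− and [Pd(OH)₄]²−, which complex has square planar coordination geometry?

For [MnBr₄]²−: Summing ligand charges against the −2 overall charge gives an oxidation state of +2 for manganese. Mn sits in group 7, so the d-electron count is 7 − 2 = 5. A high-spin d⁵ ion has zero CFSE in either geometry, so four ligands adopt the sterically favoured tetrahedral geometry. → tetrahedral.
For [Pd(OH)₄]²−: Summing ligand charges against the −2 overall charge gives an oxidation state of +2 for palladium. Palladium is a group-10 element; Pd(II) is therefore d⁸. A 4d d⁸ ion has a large crystal-field splitting; square planar leaves the high-energy d_{x²−y²} orbital empty and maximises CFSE. → square planar.

[Pd(OH)₄]²−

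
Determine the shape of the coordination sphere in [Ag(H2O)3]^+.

Water is neutral; balancing the +1 overall charge requires Ag(I).
Ag sits in group 11, so the d-electron count is 11 − 1 = 10.
Coordination number: 3.
Three ligands around a d¹⁰ centre minimise repulsion in a trigonal-planar arrangement.

trigonal planar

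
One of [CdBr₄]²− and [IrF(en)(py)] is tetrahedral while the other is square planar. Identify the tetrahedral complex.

[CdBr₄]²−

For [CdBr₄]²−: Each bromide is −1; balancing the −2 overall charge requires Cd(II). Cd sits in group 12, so the d-electron count is 12 − 2 = 10. A d¹⁰ ion has no crystal-field stabilisation preference between square planar and tetrahedral, so four ligands adopt the sterically favoured tetrahedral geometry. → tetrahedral.
For [IrF(en)(py)]: Each fluoride is −1; ethylenediamine is neutral; pyridine is neutral; balancing the 0 overall charge requires Ir(I). Iridium is a group-9 element; Ir(I) is therefore d⁸. A 5d d⁸ ion has a large crystal-field splitting; square planar leaves the high-energy d_{x²−y²} orbital empty and maximises CFSE. → square planar.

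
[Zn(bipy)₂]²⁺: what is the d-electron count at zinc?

2,2′-bipyridine is neutral; balancing the +2 overall charge requires Zn(II).
Zinc is a group-12 element; Zn(II) is therefore d¹⁰.

d¹⁰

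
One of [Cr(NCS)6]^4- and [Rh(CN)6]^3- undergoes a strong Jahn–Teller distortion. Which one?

[Cr(NCS)6]^4-: Summing ligand charges against the −4 overall charge gives an oxidation state of +2 for chromium. Group 6 minus oxidation state 2 gives a d⁴ configuration. Isothiocyanate is a weak-field ligand for a first-row metal, so the complex is high-spin. The t₂g³e_g¹ (high-spin) configuration has an unevenly filled e_g set; the Jahn–Teller theorem predicts a tetragonal distortion (typically axial elongation) to lift the degeneracy.
[Rh(CN)6]^3-: Summing ligand charges against the −3 overall charge gives an oxidation state of +3 for rhodium. Rhodium is a group-9 element; Rh(III) is therefore d⁶. A 4d ion has a large Δₒ and is invariably low-spin. The d⁶ configuration leaves the e_g set evenly filled (or empty) — no strong Jahn–Teller driving force.

[Cr(NCS)6]^4-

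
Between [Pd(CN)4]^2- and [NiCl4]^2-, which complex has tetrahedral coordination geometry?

[NiCl4]^2-

For [Pd(CN)4]^2-: Each cyanide is −1; balancing the −2 overall charge requires Pd(II). Group 10 minus oxidation state 2 gives a d⁸ configuration. A 4d d⁸ ion has a large crystal-field splitting; square planar leaves the high-energy d_{x²−y²} orbital empty and maximises CFSE. → square planar.
For [NiCl4]^2-: Each chloride is −1; balancing the −2 overall charge requires Ni(II). Group 10 minus oxidation state 2 gives a d⁸ configuration. Chloride is a weak-field ligand. With weak-field ligands the CFSE gain from square planar is small, so a 3d d⁸ ion takes the sterically preferred tetrahedral geometry. → tetrahedral.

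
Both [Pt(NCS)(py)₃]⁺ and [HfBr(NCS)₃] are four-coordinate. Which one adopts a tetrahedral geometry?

[HfBr(NCS)₃]

For [Pt(NCS)(py)₃]⁺: Ligand charges: each isothiocyanate is −1; pyridine is neutral. With an overall charge of +1 the platinum centre must be in the +2 oxidation state. Pt sits in group 10, so the d-electron count is 10 − 2 = 8. A 5d d⁸ ion has a large crystal-field splitting; square planar leaves the high-energy d_{x²−y²} orbital empty and maximises CFSE. → square planar.
For [HfBr(NCS)₃]: Each bromide is −1; each isothiocyanate is −1; balancing the 0 overall charge requires Hf(IV). Hf sits in group 4, so the d-electron count is 4 − 4 = 0. A d⁰ ion has no crystal-field stabilisation preference between square planar and tetrahedral, so four ligands adopt the sterically favoured tetrahedral geometry. → tetrahedral.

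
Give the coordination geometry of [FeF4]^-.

tetrahedral

Ligand charges: each fluoride is −1. With an overall charge of −1 the iron centre must be in the +3 oxidation state.
Group 8 minus oxidation state 3 gives a d⁵ configuration.
Coordination number: 4.
Fluoride is a weak-field ligand.
A high-spin d⁵ ion has zero CFSE in either geometry, so four ligands adopt the sterically favoured tetrahedral geometry.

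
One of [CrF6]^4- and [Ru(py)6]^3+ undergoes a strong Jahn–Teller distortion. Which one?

[CrF6]^4-: Summing ligand charges against the −4 overall charge gives an oxidation state of +2 for chromium. Chromium is a group-6 element; Cr(II) is therefore d⁴. Fluoride is a weak-field ligand for a first-row metal, so the complex is high-spin. The t₂g³e_g¹ (high-spin) configuration has an unevenly filled e_g set; the Jahn–Teller theorem predicts a tetragonal distortion (typically axial elongation) to lift the degeneracy.
[Ru(py)6]^3+: Pyridine is neutral; balancing the +3 overall charge requires Ru(III). Ru sits in group 8, so the d-electron count is 8 − 3 = 5. A 4d ion has a large Δₒ and is invariably low-spin. The d⁵ configuration leaves the e_g set evenly filled (or empty) — no strong Jahn–Teller driving force.

[CrF6]^4-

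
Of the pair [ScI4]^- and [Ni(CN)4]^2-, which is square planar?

For [ScI4]^-: Ligand charges: each iodide is −1. With an overall charge of −1 the scandium centre must be in the +3 oxidation state. Sc sits in group 3, so the d-electron count is 3 − 3 = 0. A d⁰ ion has no crystal-field stabilisation preference between square planar and tetrahedral, so four ligands adopt the sterically favoured tetrahedral geometry. → tetrahedral.
For [Ni(CN)4]^2-: Ligand charges: each cyanide is −1. With an overall charge of −2 the nickel centre must be in the +2 oxidation state. Group 10 minus oxidation state 2 gives a d⁸ configuration. Cyanide is a strong-field ligand (high in the spectrochemical series). A 3d d⁸ ion with strong-field ligands gains enough CFSE to favour square planar over tetrahedral. → square planar.

[Ni(CN)4]^2-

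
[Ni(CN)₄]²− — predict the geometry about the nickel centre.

square planar

Each cyanide is −1; balancing the −2 overall charge requires Ni(II).
Ni sits in group 10, so the d-electron count is 10 − 2 = 8.
Coordination number: 4.
Cyanide is a strong-field ligand (high in the spectrochemical series).
A 3d d⁸ ion with strong-field ligands gains enough CFSE to favour square planar over tetrahedral.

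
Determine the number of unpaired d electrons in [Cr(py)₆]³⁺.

Pyridine is neutral; balancing the +3 overall charge requires Cr(III).
Chromium is a group-6 element; Cr(III) is therefore d³.
In an octahedral field the d³ configuration is t₂g³e_g⁰ (only one arrangement possible), giving 3 unpaired electrons.

3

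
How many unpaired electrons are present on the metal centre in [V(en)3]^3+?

Ligand charges: ethylenediamine is neutral. With an overall charge of +3 the vanadium centre must be in the +3 oxidation state.
V sits in group 5, so the d-electron count is 5 − 3 = 2.
Counting donor atoms: 3×ethylenediamine (bidentate) → 6 donors. Coordination number = 6.
In an octahedral field the d² configuration is t₂g²e_g⁰ (only one arrangement possible), giving 2 unpaired electrons.

2 unpaired electrons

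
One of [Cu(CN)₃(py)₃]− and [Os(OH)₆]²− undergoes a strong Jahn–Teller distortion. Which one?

[Cu(CN)₃(py)₃]−: Ligand charges: each cyanide is −1; pyridine is neutral. With an overall charge of −1 the copper centre must be in the +2 oxidation state. Cu sits in group 11, so the d-electron count is 11 − 2 = 9. The t₂g⁶e_g³ configuration has an unevenly filled e_g set; the Jahn–Teller theorem predicts a tetragonal distortion (typically axial elongation) to lift the degeneracy.
[Os(OH)₆]²−: Ligand charges: each hydroxide is −1. With an overall charge of −2 the osmium centre must be in the +4 oxidation state. Group 8 minus oxidation state 4 gives a d⁴ configuration. A 5d ion has a large Δₒ and is invariably low-spin. The d⁴ configuration leaves the e_g set evenly filled (or empty) — no strong Jahn–Teller driving force.

[Cu(CN)₃(py)₃]−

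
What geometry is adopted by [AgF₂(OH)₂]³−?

tetrahedral

Each fluoride is −1; each hydroxide is −1; balancing the −3 overall charge requires Ag(I).
Silver is a group-11 element; Ag(I) is therefore d¹⁰.
Coordination number: 4.
A d¹⁰ ion has no crystal-field stabilisation preference between square planar and tetrahedral, so four ligands adopt the sterically favoured tetrahedral geometry.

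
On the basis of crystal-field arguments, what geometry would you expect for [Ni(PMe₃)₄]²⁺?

square planar

Summing ligand charges against the +2 overall charge gives an oxidation state of +2 for nickel.
Group 10 minus oxidation state 2 gives a d⁸ configuration.
Coordination number: 4.
Trimethylphosphine is a strong-field ligand (high in the spectrochemical series).
A 3d d⁸ ion with strong-field ligands gains enough CFSE to favour square planar over tetrahedral.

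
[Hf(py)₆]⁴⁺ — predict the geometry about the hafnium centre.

Summing ligand charges against the +4 overall charge gives an oxidation state of +4 for hafnium.
Group 4 minus oxidation state 4 gives a d⁰ configuration.
With 6 monodentate ligands the coordination number is 6.
Six donors around a single metal centre give an octahedral coordination sphere.

octahedral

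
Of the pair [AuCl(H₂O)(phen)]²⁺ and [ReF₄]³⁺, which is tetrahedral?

[ReF₄]³⁺

For [AuCl(H₂O)(phen)]²⁺: Each chloride is −1; water is neutral; 1,10-phenanthroline is neutral; balancing the +2 overall charge requires Au(III). Au sits in group 11, so the d-electron count is 11 − 3 = 8. A 5d d⁸ ion has a large crystal-field splitting; square planar leaves the high-energy d_{x²−y²} orbital empty and maximises CFSE. → square planar.
For [ReF₄]³⁺: Ligand charges: each fluoride is −1. With an overall charge of +3 the rhenium centre must be in the +7 oxidation state. Rhenium is a group-7 element; Re(VII) is therefore d⁰. A d⁰ ion has no crystal-field stabilisation preference between square planar and tetrahedral, so four ligands adopt the sterically favoured tetrahedral geometry. → tetrahedral.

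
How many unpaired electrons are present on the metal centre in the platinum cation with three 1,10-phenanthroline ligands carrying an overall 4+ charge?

Summing ligand charges against the +4 overall charge gives an oxidation state of +4 for platinum.
Group 10 minus oxidation state 4 gives a d⁶ configuration.
Counting donor atoms: 3×1,10-phenanthroline (bidentate) → 6 donors. Coordination number = 6.
The spin state decides the count: a 5d ion has a large Δₒ and is invariably low-spin.
An octahedral low-spin d⁶ ion is t₂g⁶e_g⁰, giving 0 unpaired electrons.

0 unpaired electrons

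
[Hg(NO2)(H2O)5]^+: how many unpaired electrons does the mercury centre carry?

Ligand charges: each nitro (N-bound nitrite) is −1; water is neutral. With an overall charge of +1 the mercury centre must be in the +2 oxidation state.
Hg sits in group 12, so the d-electron count is 12 − 2 = 10.
In an octahedral field the d¹⁰ configuration is t₂g⁶e_g⁴, giving 0 unpaired electrons.

0 unpaired electrons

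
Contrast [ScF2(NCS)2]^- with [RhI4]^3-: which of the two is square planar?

For [ScF2(NCS)2]^-: Summing ligand charges against the −1 overall charge gives an oxidation state of +3 for scandium. Scandium is a group-3 element; Sc(III) is therefore d⁰. A d⁰ ion has no crystal-field stabilisation preference between square planar and tetrahedral, so four ligands adopt the sterically favoured tetrahedral geometry. → tetrahedral.
For [RhI4]^3-: Each iodide is −1; balancing the −3 overall charge requires Rh(I). Rhodium is a group-9 element; Rh(I) is therefore d⁸. A 4d d⁸ ion has a large crystal-field splitting; square planar leaves the high-energy d_{x²−y²} orbital empty and maximises CFSE. → square planar.

[RhI4]^3-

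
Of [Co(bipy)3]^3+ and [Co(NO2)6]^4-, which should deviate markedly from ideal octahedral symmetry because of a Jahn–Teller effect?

[Co(bipy)3]^3+: Summing ligand charges against the +3 overall charge gives an oxidation state of +3 for cobalt. Group 9 minus oxidation state 3 gives a d⁶ configuration. Co(III) has an exceptionally large octahedral splitting and is low-spin with essentially every ligand except fluoride. The d⁶ configuration leaves the e_g set evenly filled (or empty) — no strong Jahn–Teller driving force.
[Co(NO2)6]^4-: Summing ligand charges against the −4 overall charge gives an oxidation state of +2 for cobalt. Group 9 minus oxidation state 2 gives a d⁷ configuration. Nitro (N-bound nitrite) is a strong-field ligand (high in the spectrochemical series) for a first-row metal, so the complex is low-spin. The t₂g⁶e_g¹ (low-spin) configuration has an unevenly filled e_g set; the Jahn–Teller theorem predicts a tetragonal distortion (typically axial elongation) to lift the degeneracy.

[Co(NO2)6]^4-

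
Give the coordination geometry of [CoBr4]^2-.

Ligand charges: each bromide is −1. With an overall charge of −2 the cobalt centre must be in the +2 oxidation state.
Group 9 minus oxidation state 2 gives a d⁷ configuration.
Coordination number: 4.
Bromide is a weak-field ligand.
For a high-spin 3d d⁷ ion with weak-field ligands the small Δₜ gives little square-planar CFSE advantage, so four ligands adopt the sterically favoured tetrahedral geometry.

tetrahedral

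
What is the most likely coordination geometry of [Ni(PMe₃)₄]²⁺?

square planar

Ligand charges: trimethylphosphine is neutral. With an overall charge of +2 the nickel centre must be in the +2 oxidation state.
Nickel is a group-10 element; Ni(II) is therefore d⁸.
With 4 monodentate ligands the coordination number is 4.
Trimethylphosphine is a strong-field ligand (high in the spectrochemical series).
A 3d d⁸ ion with strong-field ligands gains enough CFSE to favour square planar over tetrahedral.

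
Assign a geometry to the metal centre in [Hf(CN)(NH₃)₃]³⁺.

Ligand charges: each cyanide is −1; ammonia is neutral. With an overall charge of +3 the hafnium centre must be in the +4 oxidation state.
Hafnium is a group-4 element; Hf(IV) is therefore d⁰.
Coordination number: 4.
A d⁰ ion has no crystal-field stabilisation preference between square planar and tetrahedral, so four ligands adopt the sterically favoured tetrahedral geometry.

tetrahedral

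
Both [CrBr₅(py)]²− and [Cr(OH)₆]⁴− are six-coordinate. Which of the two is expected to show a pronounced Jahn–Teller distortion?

[Cr(OH)₆]⁴−

[CrBr₅(py)]²−: Summing ligand charges against the −2 overall charge gives an oxidation state of +3 for chromium. Cr sits in group 6, so the d-electron count is 6 − 3 = 3. The d³ configuration leaves the e_g set evenly filled (or empty) — no strong Jahn–Teller driving force.
[Cr(OH)₆]⁴−: Summing ligand charges against the −4 overall charge gives an oxidation state of +2 for chromium. Cr sits in group 6, so the d-electron count is 6 − 2 = 4. Hydroxide is a weak-field ligand for a first-row metal, so the complex is high-spin. The t₂g³e_g¹ (high-spin) configuration has an unevenly filled e_g set; the Jahn–Teller theorem predicts a tetragonal distortion (typically axial elongation) to lift the degeneracy.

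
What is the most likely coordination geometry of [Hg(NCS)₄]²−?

Summing ligand charges against the −2 overall charge gives an oxidation state of +2 for mercury.
Mercury is a group-12 element; Hg(II) is therefore d¹⁰.
Coordination number: 4.
A d¹⁰ ion has no crystal-field stabilisation preference between square planar and tetrahedral, so four ligands adopt the sterically favoured tetrahedral geometry.

tetrahedral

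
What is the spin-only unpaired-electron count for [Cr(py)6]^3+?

3

Pyridine is neutral; balancing the +3 overall charge requires Cr(III).
Cr sits in group 6, so the d-electron count is 6 − 3 = 3.
In an octahedral field the d³ configuration is t₂g³e_g⁰ (only one arrangement possible), giving 3 unpaired electrons.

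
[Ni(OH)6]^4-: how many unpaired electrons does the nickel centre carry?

Summing ligand charges against the −4 overall charge gives an oxidation state of +2 for nickel.
Ni sits in group 10, so the d-electron count is 10 − 2 = 8.
In an octahedral field the d⁸ configuration is t₂g⁶e_g² (only one arrangement possible), giving 2 unpaired electrons.

2 unpaired electrons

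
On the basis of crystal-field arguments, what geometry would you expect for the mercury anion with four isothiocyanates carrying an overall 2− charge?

Summing ligand charges against the −2 overall charge gives an oxidation state of +2 for mercury.
Mercury is a group-12 element; Hg(II) is therefore d¹⁰.
Coordination number: 4.
A d¹⁰ ion has no crystal-field stabilisation preference between square planar and tetrahedral, so four ligands adopt the sterically favoured tetrahedral geometry.

tetrahedral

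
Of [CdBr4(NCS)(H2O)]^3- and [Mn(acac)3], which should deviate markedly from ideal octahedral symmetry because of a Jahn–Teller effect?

[CdBr4(NCS)(H2O)]^3-: Summing ligand charges against the −3 overall charge gives an oxidation state of +2 for cadmium. Cd sits in group 12, so the d-electron count is 12 − 2 = 10. The d¹⁰ configuration leaves the e_g set evenly filled (or empty) — no strong Jahn–Teller driving force.
[Mn(acac)3]: Summing ligand charges against the 0 overall charge gives an oxidation state of +3 for manganese. Group 7 minus oxidation state 3 gives a d⁴ configuration. Acetylacetonate is a weak-field ligand for a first-row metal, so the complex is high-spin. The t₂g³e_g¹ (high-spin) configuration has an unevenly filled e_g set; the Jahn–Teller theorem predicts a tetragonal distortion (typically axial elongation) to lift the degeneracy.

[Mn(acac)3]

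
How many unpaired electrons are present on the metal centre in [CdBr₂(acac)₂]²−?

Summing ligand charges against the −2 overall charge gives an oxidation state of +2 for cadmium.
Cd sits in group 12, so the d-electron count is 12 − 2 = 10.
Counting donor atoms: 2×bromide (monodentate) → 2 donors; 2×acetylacetonate (bidentate) → 4 donors. Coordination number = 6.
In an octahedral field the d¹⁰ configuration is t₂g⁶e_g⁴, giving 0 unpaired electrons.

0 unpaired electrons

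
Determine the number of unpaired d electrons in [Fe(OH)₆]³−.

5 unpaired electrons

Each hydroxide is −1; balancing the −3 overall charge requires Fe(III).
Group 8 minus oxidation state 3 gives a d⁵ configuration.
The spin state decides the count: Hydroxide is a weak-field ligand for a first-row metal, so the complex is high-spin.
An octahedral high-spin d⁵ ion is t₂g³e_g², giving 5 unpaired electrons.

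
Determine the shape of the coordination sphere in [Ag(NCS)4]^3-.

tetrahedral

Ligand charges: each isothiocyanate is −1. With an overall charge of −3 the silver centre must be in the +1 oxidation state.
Group 11 minus oxidation state 1 gives a d¹⁰ configuration.
Coordination number: 4.
A d¹⁰ ion has no crystal-field stabilisation preference between square planar and tetrahedral, so four ligands adopt the sterically favoured tetrahedral geometry.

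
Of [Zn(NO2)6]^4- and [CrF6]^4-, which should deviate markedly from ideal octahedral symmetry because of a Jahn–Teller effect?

[Zn(NO2)6]^4-: Ligand charges: each nitro (N-bound nitrite) is −1. With an overall charge of −4 the zinc centre must be in the +2 oxidation state. Group 12 minus oxidation state 2 gives a d¹⁰ configuration. The d¹⁰ configuration leaves the e_g set evenly filled (or empty) — no strong Jahn–Teller driving force.
[CrF6]^4-: Each fluoride is −1; balancing the −4 overall charge requires Cr(II). Chromium is a group-6 element; Cr(II) is therefore d⁴. Fluoride is a weak-field ligand for a first-row metal, so the complex is high-spin. The t₂g³e_g¹ (high-spin) configuration has an unevenly filled e_g set; the Jahn–Teller theorem predicts a tetragonal distortion (typically axial elongation) to lift the degeneracy.

[CrF6]^4-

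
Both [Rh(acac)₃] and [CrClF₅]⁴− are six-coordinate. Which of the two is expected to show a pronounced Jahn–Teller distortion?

[Rh(acac)₃]: Ligand charges: each acetylacetonate is −1. With an overall charge of 0 the rhodium centre must be in the +3 oxidation state. Rh sits in group 9, so the d-electron count is 9 − 3 = 6. A 4d ion has a large Δₒ and is invariably low-spin. The d⁶ configuration leaves the e_g set evenly filled (or empty) — no strong Jahn–Teller driving force.
[CrClF₅]⁴−: Each chloride is −1; each fluoride is −1; balancing the −4 overall charge requires Cr(II). Group 6 minus oxidation state 2 gives a d⁴ configuration. Chloride and fluoride are weak-field ligands for a first-row metal, so the complex is high-spin. The t₂g³e_g¹ (high-spin) configuration has an unevenly filled e_g set; the Jahn–Teller theorem predicts a tetragonal distortion (typically axial elongation) to lift the degeneracy.

[CrClF₅]⁴−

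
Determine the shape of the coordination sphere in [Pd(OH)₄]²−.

square planar

Each hydroxide is −1; balancing the −2 overall charge requires Pd(II).
Pd sits in group 10, so the d-electron count is 10 − 2 = 8.
Coordination number: 4.
A 4d d⁸ ion has a large crystal-field splitting; square planar leaves the high-energy d_{x²−y²} orbital empty and maximises CFSE.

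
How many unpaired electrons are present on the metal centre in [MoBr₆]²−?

2 unpaired electrons

Each bromide is −1; balancing the −2 overall charge requires Mo(IV).
Molybdenum is a group-6 element; Mo(IV) is therefore d².
In an octahedral field the d² configuration is t₂g²e_g⁰ (only one arrangement possible), giving 2 unpaired electrons.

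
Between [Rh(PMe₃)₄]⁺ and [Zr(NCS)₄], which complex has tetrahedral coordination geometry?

[Zr(NCS)₄]

For [Rh(PMe₃)₄]⁺: Ligand charges: trimethylphosphine is neutral. With an overall charge of +1 the rhodium centre must be in the +1 oxidation state. Group 9 minus oxidation state 1 gives a d⁸ configuration. A 4d d⁸ ion has a large crystal-field splitting; square planar leaves the high-energy d_{x²−y²} orbital empty and maximises CFSE. → square planar.
For [Zr(NCS)₄]: Ligand charges: each isothiocyanate is −1. With an overall charge of 0 the zirconium centre must be in the +4 oxidation state. Zirconium is a group-4 element; Zr(IV) is therefore d⁰. A d⁰ ion has no crystal-field stabilisation preference between square planar and tetrahedral, so four ligands adopt the sterically favoured tetrahedral geometry. → tetrahedral.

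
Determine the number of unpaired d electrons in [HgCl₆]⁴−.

Each chloride is −1; balancing the −4 overall charge requires Hg(II).
Group 12 minus oxidation state 2 gives a d¹⁰ configuration.
In an octahedral field the d¹⁰ configuration is t₂g⁶e_g⁴, giving 0 unpaired electrons.

0 unpaired electrons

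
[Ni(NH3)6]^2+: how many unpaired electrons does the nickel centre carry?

Ammonia is neutral; balancing the +2 overall charge requires Ni(II).
Group 10 minus oxidation state 2 gives a d⁸ configuration.
In an octahedral field the d⁸ configuration is t₂g⁶e_g² (only one arrangement possible), giving 2 unpaired electrons.

2 unpaired electrons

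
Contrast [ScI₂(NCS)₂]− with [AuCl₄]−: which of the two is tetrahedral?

For [ScI₂(NCS)₂]−: Summing ligand charges against the −1 overall charge gives an oxidation state of +3 for scandium. Scandium is a group-3 element; Sc(III) is therefore d⁰. A d⁰ ion has no crystal-field stabilisation preference between square planar and tetrahedral, so four ligands adopt the sterically favoured tetrahedral geometry. → tetrahedral.
For [AuCl₄]−: Each chloride is −1; balancing the −1 overall charge requires Au(III). Au sits in group 11, so the d-electron count is 11 − 3 = 8. A 5d d⁸ ion has a large crystal-field splitting; square planar leaves the high-energy d_{x²−y²} orbital empty and maximises CFSE. → square planar.

[ScI₂(NCS)₂]−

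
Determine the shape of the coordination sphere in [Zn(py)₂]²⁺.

Summing ligand charges against the +2 overall charge gives an oxidation state of +2 for zinc.
Zinc is a group-12 element; Zn(II) is therefore d¹⁰.
Coordination number: 2.
A d¹⁰ ion with only two ligands adopts a linear arrangement (sp hybridisation; no CFSE preference).

linear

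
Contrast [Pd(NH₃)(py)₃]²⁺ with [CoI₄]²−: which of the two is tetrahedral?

[CoI₄]²−

For [Pd(NH₃)(py)₃]²⁺: Ligand charges: ammonia is neutral; pyridine is neutral. With an overall charge of +2 the palladium centre must be in the +2 oxidation state. Group 10 minus oxidation state 2 gives a d⁸ configuration. A 4d d⁸ ion has a large crystal-field splitting; square planar leaves the high-energy d_{x²−y²} orbital empty and maximises CFSE. → square planar.
For [CoI₄]²−: Summing ligand charges against the −2 overall charge gives an oxidation state of +2 for cobalt. Group 9 minus oxidation state 2 gives a d⁷ configuration. For a high-spin 3d d⁷ ion with weak-field ligands the small Δₜ gives little square-planar CFSE advantage, so four ligands adopt the sterically favoured tetrahedral geometry. → tetrahedral.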